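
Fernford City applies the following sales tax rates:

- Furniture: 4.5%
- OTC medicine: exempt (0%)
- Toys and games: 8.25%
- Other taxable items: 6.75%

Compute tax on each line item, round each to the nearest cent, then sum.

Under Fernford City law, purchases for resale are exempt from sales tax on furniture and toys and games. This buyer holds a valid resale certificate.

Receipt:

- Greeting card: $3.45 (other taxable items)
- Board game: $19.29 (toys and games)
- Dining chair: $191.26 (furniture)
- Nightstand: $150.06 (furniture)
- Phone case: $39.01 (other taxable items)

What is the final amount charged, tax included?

$405.93

Greeting card $3.45: other taxable items → 6.75% → $0.23
Board game $19.29: toys and games, buyer-exempt → 0% → $0.00
Dining chair $191.26: furniture, buyer-exempt → 0% → $0.00
Nightstand $150.06: furniture, buyer-exempt → 0% → $0.00
Phone case $39.01: other taxable items → 6.75% → $2.63
Subtotal = $403.07; tax = $2.86; total due = $405.93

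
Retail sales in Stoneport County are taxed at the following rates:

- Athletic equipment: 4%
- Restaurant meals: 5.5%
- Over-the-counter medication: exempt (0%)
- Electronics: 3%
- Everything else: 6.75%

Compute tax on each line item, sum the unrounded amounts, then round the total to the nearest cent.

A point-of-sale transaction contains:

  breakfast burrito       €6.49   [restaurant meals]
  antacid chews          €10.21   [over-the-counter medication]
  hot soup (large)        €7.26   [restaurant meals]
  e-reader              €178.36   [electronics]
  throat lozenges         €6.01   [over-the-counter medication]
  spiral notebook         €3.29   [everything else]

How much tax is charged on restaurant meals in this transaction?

Breakfast burrito €6.49: restaurant meals → 5.5% → €0.35695
Hot soup (large) €7.26: restaurant meals → 5.5% → €0.3993
Tax on restaurant meals: unrounded sum = €0.75625 → €0.76

€0.76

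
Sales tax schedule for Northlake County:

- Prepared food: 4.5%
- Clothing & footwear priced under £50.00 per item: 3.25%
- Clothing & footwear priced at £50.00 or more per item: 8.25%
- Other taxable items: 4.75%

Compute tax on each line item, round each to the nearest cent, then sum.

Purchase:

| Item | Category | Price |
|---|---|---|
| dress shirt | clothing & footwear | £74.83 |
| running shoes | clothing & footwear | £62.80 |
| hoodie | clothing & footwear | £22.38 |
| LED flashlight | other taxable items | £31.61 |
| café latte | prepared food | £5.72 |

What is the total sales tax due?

Dress shirt £74.83: clothing & footwear, £50.00 or more → 8.25% → £6.17
Running shoes £62.80: clothing & footwear, £50.00 or more → 8.25% → £5.18
Hoodie £22.38: clothing & footwear, under £50.00 → 3.25% → £0.73
LED flashlight £31.61: other taxable items → 4.75% → £1.50
Café latte £5.72: prepared food → 4.5% → £0.26
Total tax = £6.17 + £5.18 + £0.73 + £1.50 + £0.26 = £13.84

£13.84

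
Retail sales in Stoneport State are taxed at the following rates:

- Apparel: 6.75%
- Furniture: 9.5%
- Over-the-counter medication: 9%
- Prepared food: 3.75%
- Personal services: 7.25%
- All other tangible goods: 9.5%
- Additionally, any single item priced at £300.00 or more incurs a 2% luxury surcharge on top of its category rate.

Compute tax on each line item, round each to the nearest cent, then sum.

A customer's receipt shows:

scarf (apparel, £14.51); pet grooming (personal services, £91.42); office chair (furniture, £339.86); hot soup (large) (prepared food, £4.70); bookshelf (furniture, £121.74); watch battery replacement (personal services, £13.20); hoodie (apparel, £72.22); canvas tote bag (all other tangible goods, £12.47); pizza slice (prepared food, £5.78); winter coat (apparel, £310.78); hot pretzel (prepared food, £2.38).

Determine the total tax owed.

£92.95

Scarf £14.51: apparel → 6.75% → £0.98
Pet grooming £91.42: personal services → 7.25% → £6.63
Office chair £339.86: furniture → 9.5% + 2% surcharge = 11.5% → £39.08
Hot soup (large) £4.70: prepared food → 3.75% → £0.18
Bookshelf £121.74: furniture → 9.5% → £11.57
Watch battery replacement £13.20: personal services → 7.25% → £0.96
Hoodie £72.22: apparel → 6.75% → £4.87
Canvas tote bag £12.47: all other tangible goods → 9.5% → £1.18
Pizza slice £5.78: prepared food → 3.75% → £0.22
Winter coat £310.78: apparel → 6.75% + 2% surcharge = 8.75% → £27.19
Hot pretzel £2.38: prepared food → 3.75% → £0.09
Total tax = £0.98 + £6.63 + £39.08 + £0.18 + £11.57 + £0.96 + £4.87 + £1.18 + £0.22 + £27.19 + £0.09 = £92.95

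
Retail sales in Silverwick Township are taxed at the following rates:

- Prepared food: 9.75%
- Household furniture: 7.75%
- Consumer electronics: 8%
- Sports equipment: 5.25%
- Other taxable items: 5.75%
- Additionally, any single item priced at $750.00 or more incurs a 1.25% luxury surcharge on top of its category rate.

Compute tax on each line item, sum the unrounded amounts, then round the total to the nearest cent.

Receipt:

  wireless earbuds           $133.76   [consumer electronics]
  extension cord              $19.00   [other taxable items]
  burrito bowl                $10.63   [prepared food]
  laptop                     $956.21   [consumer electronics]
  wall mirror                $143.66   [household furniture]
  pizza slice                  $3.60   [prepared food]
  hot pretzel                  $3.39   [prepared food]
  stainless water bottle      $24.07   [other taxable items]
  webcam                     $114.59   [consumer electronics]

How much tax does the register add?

$123.65

Wireless earbuds $133.76: consumer electronics → 8% → $10.7008
Extension cord $19.00: other taxable items → 5.75% → $1.0925
Burrito bowl $10.63: prepared food → 9.75% → $1.036425
Laptop $956.21: consumer electronics → 8% + 1.25% surcharge = 9.25% → $88.449425
Wall mirror $143.66: household furniture → 7.75% → $11.13365
Pizza slice $3.60: prepared food → 9.75% → $0.351
Hot pretzel $3.39: prepared food → 9.75% → $0.330525
Stainless water bottle $24.07: other taxable items → 5.75% → $1.384025
Webcam $114.59: consumer electronics → 8% → $9.1672
Unrounded tax sum = $123.64555 → $123.65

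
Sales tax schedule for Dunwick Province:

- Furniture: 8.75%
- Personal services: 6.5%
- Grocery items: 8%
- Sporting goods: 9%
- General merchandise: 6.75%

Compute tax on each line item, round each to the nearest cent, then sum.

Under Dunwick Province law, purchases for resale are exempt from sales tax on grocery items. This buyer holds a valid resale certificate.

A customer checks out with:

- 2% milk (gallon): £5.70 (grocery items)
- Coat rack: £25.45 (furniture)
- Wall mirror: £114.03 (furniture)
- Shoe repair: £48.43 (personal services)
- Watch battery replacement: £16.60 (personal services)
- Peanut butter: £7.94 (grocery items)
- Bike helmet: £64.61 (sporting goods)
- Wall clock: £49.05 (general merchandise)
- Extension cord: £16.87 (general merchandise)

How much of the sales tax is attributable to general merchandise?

£4.45

Wall clock £49.05: general merchandise → 6.75% → £3.31
Extension cord £16.87: general merchandise → 6.75% → £1.14
Tax on general merchandise = £3.31 + £1.14 = £4.45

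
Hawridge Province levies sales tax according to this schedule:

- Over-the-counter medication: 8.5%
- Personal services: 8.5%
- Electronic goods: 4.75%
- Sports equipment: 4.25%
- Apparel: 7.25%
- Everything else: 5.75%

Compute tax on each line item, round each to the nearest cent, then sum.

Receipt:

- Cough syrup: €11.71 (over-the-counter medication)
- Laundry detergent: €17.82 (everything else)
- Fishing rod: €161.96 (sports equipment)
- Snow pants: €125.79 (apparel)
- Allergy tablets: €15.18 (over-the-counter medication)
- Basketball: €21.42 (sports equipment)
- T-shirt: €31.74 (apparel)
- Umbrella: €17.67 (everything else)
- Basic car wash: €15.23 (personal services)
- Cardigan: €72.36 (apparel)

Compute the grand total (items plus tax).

Cough syrup €11.71: over-the-counter medication → 8.5% → €1.00
Laundry detergent €17.82: everything else → 5.75% → €1.02
Fishing rod €161.96: sports equipment → 4.25% → €6.88
Snow pants €125.79: apparel → 7.25% → €9.12
Allergy tablets €15.18: over-the-counter medication → 8.5% → €1.29
Basketball €21.42: sports equipment → 4.25% → €0.91
T-shirt €31.74: apparel → 7.25% → €2.30
Umbrella €17.67: everything else → 5.75% → €1.02
Basic car wash €15.23: personal services → 8.5% → €1.29
Cardigan €72.36: apparel → 7.25% → €5.25
Subtotal = €490.88; tax = €30.08; total due = €520.96

€520.96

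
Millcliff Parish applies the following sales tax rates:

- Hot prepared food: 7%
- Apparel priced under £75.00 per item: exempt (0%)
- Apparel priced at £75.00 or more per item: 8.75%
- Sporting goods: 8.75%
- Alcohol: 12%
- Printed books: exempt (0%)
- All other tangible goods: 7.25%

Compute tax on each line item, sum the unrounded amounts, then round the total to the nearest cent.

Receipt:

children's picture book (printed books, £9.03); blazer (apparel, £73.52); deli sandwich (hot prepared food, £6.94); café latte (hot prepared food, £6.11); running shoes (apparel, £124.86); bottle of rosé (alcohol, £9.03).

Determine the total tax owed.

£12.92

Children's picture book £9.03: printed books → 0% → £0.00
Blazer £73.52: apparel, under £75.00 → 0% → £0.00
Deli sandwich £6.94: hot prepared food → 7% → £0.4858
Café latte £6.11: hot prepared food → 7% → £0.4277
Running shoes £124.86: apparel, £75.00 or more → 8.75% → £10.92525
Bottle of rosé £9.03: alcohol → 12% → £1.0836
Unrounded tax sum = £12.92235 → £12.92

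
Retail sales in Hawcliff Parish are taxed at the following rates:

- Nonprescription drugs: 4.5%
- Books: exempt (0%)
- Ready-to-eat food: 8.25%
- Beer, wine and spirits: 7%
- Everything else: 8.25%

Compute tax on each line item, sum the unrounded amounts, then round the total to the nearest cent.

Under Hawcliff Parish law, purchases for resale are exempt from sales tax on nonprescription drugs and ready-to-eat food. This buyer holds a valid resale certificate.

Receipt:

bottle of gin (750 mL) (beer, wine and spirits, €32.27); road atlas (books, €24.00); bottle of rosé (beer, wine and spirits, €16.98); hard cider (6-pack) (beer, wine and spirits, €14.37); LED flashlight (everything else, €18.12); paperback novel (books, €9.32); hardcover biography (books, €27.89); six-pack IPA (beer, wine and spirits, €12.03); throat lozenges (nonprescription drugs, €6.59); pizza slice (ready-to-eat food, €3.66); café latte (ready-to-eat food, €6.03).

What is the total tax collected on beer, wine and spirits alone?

€5.30

Bottle of gin (750 mL) €32.27: beer, wine and spirits → 7% → €2.2589
Bottle of rosé €16.98: beer, wine and spirits → 7% → €1.1886
Hard cider (6-pack) €14.37: beer, wine and spirits → 7% → €1.0059
Six-pack IPA €12.03: beer, wine and spirits → 7% → €0.8421
Tax on beer, wine and spirits: unrounded sum = €5.2955 → €5.30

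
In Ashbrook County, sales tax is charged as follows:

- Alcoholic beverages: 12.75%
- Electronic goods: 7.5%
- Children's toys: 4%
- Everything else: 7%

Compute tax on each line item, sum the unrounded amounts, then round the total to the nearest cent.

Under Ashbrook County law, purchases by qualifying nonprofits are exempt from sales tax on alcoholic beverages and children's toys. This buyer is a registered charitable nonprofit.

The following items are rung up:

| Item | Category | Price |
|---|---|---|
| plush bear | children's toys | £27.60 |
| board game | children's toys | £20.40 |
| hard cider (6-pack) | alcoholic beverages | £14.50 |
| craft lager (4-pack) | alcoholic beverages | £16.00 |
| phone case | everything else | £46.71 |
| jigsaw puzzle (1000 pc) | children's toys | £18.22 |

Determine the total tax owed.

£3.27

Plush bear £27.60: children's toys, buyer-exempt → 0% → £0.00
Board game £20.40: children's toys, buyer-exempt → 0% → £0.00
Hard cider (6-pack) £14.50: alcoholic beverages, buyer-exempt → 0% → £0.00
Craft lager (4-pack) £16.00: alcoholic beverages, buyer-exempt → 0% → £0.00
Phone case £46.71: everything else → 7% → £3.2697
Jigsaw puzzle (1000 pc) £18.22: children's toys, buyer-exempt → 0% → £0.00
Unrounded tax sum = £3.2697 → £3.27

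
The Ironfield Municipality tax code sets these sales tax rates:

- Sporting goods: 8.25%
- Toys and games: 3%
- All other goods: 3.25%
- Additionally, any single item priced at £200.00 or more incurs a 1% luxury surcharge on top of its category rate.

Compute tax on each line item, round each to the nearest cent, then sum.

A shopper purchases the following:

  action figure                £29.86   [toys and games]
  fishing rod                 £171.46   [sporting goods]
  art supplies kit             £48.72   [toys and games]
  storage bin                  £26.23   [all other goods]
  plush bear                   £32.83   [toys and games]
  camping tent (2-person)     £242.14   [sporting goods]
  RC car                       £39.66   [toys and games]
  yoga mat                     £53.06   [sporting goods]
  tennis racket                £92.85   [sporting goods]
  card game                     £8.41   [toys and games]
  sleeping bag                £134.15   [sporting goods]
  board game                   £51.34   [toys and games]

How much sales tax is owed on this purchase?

£66.83

Action figure £29.86: toys and games → 3% → £0.90
Fishing rod £171.46: sporting goods → 8.25% → £14.15
Art supplies kit £48.72: toys and games → 3% → £1.46
Storage bin £26.23: all other goods → 3.25% → £0.85
Plush bear £32.83: toys and games → 3% → £0.98
Camping tent (2-person) £242.14: sporting goods → 8.25% + 1% surcharge = 9.25% → £22.40
RC car £39.66: toys and games → 3% → £1.19
Yoga mat £53.06: sporting goods → 8.25% → £4.38
Tennis racket £92.85: sporting goods → 8.25% → £7.66
Card game £8.41: toys and games → 3% → £0.25
Sleeping bag £134.15: sporting goods → 8.25% → £11.07
Board game £51.34: toys and games → 3% → £1.54
Total tax = £0.90 + £14.15 + £1.46 + £0.85 + £0.98 + £22.40 + £1.19 + £4.38 + £7.66 + £0.25 + £11.07 + £1.54 = £66.83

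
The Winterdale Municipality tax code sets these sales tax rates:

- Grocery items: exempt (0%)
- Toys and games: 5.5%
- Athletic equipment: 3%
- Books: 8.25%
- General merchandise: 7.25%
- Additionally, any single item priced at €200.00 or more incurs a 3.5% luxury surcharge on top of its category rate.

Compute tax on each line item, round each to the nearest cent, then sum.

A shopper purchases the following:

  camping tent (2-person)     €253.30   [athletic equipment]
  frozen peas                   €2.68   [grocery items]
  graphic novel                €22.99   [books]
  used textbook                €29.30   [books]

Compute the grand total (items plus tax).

Camping tent (2-person) €253.30: athletic equipment → 3% + 3.5% surcharge = 6.5% → €16.46
Frozen peas €2.68: grocery items → 0% → €0.00
Graphic novel €22.99: books → 8.25% → €1.90
Used textbook €29.30: books → 8.25% → €2.42
Subtotal = €308.27; tax = €20.78; total due = €329.05

€329.05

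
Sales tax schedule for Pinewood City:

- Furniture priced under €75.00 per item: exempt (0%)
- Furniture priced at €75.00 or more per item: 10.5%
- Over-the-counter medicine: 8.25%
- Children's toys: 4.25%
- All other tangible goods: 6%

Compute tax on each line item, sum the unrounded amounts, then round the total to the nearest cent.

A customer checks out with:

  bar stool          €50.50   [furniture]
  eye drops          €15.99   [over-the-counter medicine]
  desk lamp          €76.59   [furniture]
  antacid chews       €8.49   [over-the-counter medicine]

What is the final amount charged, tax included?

€161.63

Bar stool €50.50: furniture, under €75.00 → 0% → €0.00
Eye drops €15.99: over-the-counter medicine → 8.25% → €1.319175
Desk lamp €76.59: furniture, €75.00 or more → 10.5% → €8.04195
Antacid chews €8.49: over-the-counter medicine → 8.25% → €0.700425
Subtotal = €151.57; unrounded tax = €10.06155 → €10.06; total due = €161.63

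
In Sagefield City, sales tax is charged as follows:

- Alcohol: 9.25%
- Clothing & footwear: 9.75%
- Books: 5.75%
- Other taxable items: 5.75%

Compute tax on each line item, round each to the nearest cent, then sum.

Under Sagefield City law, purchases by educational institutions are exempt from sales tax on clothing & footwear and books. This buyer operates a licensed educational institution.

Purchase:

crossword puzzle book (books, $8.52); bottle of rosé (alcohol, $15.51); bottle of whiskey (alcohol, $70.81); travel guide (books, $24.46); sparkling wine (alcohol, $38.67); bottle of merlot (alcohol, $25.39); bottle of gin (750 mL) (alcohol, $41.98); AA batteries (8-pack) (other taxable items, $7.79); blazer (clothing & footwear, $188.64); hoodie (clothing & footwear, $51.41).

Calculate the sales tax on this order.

Crossword puzzle book $8.52: books, buyer-exempt → 0% → $0.00
Bottle of rosé $15.51: alcohol → 9.25% → $1.43
Bottle of whiskey $70.81: alcohol → 9.25% → $6.55
Travel guide $24.46: books, buyer-exempt → 0% → $0.00
Sparkling wine $38.67: alcohol → 9.25% → $3.58
Bottle of merlot $25.39: alcohol → 9.25% → $2.35
Bottle of gin (750 mL) $41.98: alcohol → 9.25% → $3.88
AA batteries (8-pack) $7.79: other taxable items → 5.75% → $0.45
Blazer $188.64: clothing & footwear, buyer-exempt → 0% → $0.00
Hoodie $51.41: clothing & footwear, buyer-exempt → 0% → $0.00
Total tax = $1.43 + $6.55 + $3.58 + $2.35 + $3.88 + $0.45 = $18.24

$18.24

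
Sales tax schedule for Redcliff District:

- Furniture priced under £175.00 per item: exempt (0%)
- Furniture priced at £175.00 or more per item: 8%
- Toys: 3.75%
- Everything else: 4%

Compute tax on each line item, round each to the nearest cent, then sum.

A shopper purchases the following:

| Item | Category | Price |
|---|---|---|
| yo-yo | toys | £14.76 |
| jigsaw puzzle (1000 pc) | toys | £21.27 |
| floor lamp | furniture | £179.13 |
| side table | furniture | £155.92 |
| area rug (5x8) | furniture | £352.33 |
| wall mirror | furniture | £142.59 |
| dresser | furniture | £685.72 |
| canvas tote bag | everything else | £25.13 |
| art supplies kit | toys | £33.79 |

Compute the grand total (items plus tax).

Yo-yo £14.76: toys → 3.75% → £0.55
Jigsaw puzzle (1000 pc) £21.27: toys → 3.75% → £0.80
Floor lamp £179.13: furniture, £175.00 or more → 8% → £14.33
Side table £155.92: furniture, under £175.00 → 0% → £0.00
Area rug (5x8) £352.33: furniture, £175.00 or more → 8% → £28.19
Wall mirror £142.59: furniture, under £175.00 → 0% → £0.00
Dresser £685.72: furniture, £175.00 or more → 8% → £54.86
Canvas tote bag £25.13: everything else → 4% → £1.01
Art supplies kit £33.79: toys → 3.75% → £1.27
Subtotal = £1610.64; tax = £101.01; total due = £1711.65

£1711.65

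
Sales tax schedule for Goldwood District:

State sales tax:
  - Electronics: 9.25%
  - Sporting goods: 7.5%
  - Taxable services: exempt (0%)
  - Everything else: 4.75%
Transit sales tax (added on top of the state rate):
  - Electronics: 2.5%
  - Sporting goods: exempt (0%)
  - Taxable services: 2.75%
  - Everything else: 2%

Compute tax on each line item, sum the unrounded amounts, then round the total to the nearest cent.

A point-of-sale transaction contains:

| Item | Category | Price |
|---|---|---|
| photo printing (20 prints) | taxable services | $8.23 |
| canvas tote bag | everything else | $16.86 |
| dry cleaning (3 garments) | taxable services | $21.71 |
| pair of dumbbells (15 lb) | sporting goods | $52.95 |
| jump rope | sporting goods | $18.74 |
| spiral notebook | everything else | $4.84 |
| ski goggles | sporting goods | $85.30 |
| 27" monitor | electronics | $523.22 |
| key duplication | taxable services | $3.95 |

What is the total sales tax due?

Photo printing (20 prints) $8.23: taxable services → 0% + 2.75% transit = 2.75% → $0.226325
Canvas tote bag $16.86: everything else → 4.75% + 2% transit = 6.75% → $1.13805
Dry cleaning (3 garments) $21.71: taxable services → 0% + 2.75% transit = 2.75% → $0.597025
Pair of dumbbells (15 lb) $52.95: sporting goods → 7.5% + 0% transit = 7.5% → $3.97125
Jump rope $18.74: sporting goods → 7.5% + 0% transit = 7.5% → $1.4055
Spiral notebook $4.84: everything else → 4.75% + 2% transit = 6.75% → $0.3267
Ski goggles $85.30: sporting goods → 7.5% + 0% transit = 7.5% → $6.3975
27" monitor $523.22: electronics → 9.25% + 2.5% transit = 11.75% → $61.47835
Key duplication $3.95: taxable services → 0% + 2.75% transit = 2.75% → $0.108625
Unrounded tax sum = $75.649325 → $75.65

$75.65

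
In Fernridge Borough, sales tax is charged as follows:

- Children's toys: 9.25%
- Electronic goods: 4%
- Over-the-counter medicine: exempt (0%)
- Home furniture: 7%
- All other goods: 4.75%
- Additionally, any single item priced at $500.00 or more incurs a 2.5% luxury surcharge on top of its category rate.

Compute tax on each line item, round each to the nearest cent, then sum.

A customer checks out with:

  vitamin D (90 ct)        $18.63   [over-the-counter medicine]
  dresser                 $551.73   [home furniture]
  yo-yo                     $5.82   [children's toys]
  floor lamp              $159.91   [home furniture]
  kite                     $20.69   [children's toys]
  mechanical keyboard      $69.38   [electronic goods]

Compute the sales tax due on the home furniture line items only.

$63.60

Dresser $551.73: home furniture → 7% + 2.5% surcharge = 9.5% → $52.41
Floor lamp $159.91: home furniture → 7% → $11.19
Tax on home furniture = $52.41 + $11.19 = $63.60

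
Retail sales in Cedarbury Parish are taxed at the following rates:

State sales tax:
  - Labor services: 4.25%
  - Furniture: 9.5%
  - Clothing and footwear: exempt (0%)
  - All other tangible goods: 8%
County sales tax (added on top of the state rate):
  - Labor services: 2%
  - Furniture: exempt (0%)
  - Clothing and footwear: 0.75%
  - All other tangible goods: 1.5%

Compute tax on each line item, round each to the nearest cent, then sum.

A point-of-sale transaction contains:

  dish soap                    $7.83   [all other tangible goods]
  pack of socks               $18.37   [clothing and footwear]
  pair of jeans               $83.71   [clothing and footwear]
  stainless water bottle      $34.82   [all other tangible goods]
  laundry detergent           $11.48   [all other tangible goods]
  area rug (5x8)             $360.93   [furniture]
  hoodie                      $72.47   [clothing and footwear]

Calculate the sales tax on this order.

Dish soap $7.83: all other tangible goods → 8% + 1.5% county = 9.5% → $0.74
Pack of socks $18.37: clothing and footwear → 0% + 0.75% county = 0.75% → $0.14
Pair of jeans $83.71: clothing and footwear → 0% + 0.75% county = 0.75% → $0.63
Stainless water bottle $34.82: all other tangible goods → 8% + 1.5% county = 9.5% → $3.31
Laundry detergent $11.48: all other tangible goods → 8% + 1.5% county = 9.5% → $1.09
Area rug (5x8) $360.93: furniture → 9.5% + 0% county = 9.5% → $34.29
Hoodie $72.47: clothing and footwear → 0% + 0.75% county = 0.75% → $0.54
Total tax = $0.74 + $0.14 + $0.63 + $3.31 + $1.09 + $34.29 + $0.54 = $40.74

$40.74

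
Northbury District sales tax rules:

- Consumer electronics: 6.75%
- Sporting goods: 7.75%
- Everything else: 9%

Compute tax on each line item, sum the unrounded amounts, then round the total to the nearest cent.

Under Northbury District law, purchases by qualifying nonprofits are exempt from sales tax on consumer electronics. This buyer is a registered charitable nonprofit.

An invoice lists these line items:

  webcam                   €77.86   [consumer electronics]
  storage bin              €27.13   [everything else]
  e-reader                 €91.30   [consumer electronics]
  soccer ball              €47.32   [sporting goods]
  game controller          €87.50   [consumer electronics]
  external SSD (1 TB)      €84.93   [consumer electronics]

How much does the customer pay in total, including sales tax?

Webcam €77.86: consumer electronics, buyer-exempt → 0% → €0.00
Storage bin €27.13: everything else → 9% → €2.4417
E-reader €91.30: consumer electronics, buyer-exempt → 0% → €0.00
Soccer ball €47.32: sporting goods → 7.75% → €3.6673
Game controller €87.50: consumer electronics, buyer-exempt → 0% → €0.00
External SSD (1 TB) €84.93: consumer electronics, buyer-exempt → 0% → €0.00
Subtotal = €416.04; unrounded tax = €6.109 → €6.11; total due = €422.15

€422.15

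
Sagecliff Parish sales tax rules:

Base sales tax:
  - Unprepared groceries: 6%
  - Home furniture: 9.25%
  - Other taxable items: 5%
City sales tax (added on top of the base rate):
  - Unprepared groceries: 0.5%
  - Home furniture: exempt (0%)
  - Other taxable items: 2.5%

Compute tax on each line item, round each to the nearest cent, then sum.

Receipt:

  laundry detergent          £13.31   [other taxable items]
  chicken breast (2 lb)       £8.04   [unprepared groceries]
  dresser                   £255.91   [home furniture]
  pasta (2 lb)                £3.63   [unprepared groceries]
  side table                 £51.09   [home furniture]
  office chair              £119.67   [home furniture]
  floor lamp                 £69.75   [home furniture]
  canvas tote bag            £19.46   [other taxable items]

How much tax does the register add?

Laundry detergent £13.31: other taxable items → 5% + 2.5% city = 7.5% → £1.00
Chicken breast (2 lb) £8.04: unprepared groceries → 6% + 0.5% city = 6.5% → £0.52
Dresser £255.91: home furniture → 9.25% + 0% city = 9.25% → £23.67
Pasta (2 lb) £3.63: unprepared groceries → 6% + 0.5% city = 6.5% → £0.24
Side table £51.09: home furniture → 9.25% + 0% city = 9.25% → £4.73
Office chair £119.67: home furniture → 9.25% + 0% city = 9.25% → £11.07
Floor lamp £69.75: home furniture → 9.25% + 0% city = 9.25% → £6.45
Canvas tote bag £19.46: other taxable items → 5% + 2.5% city = 7.5% → £1.46
Total tax = £1.00 + £0.52 + £23.67 + £0.24 + £4.73 + £11.07 + £6.45 + £1.46 = £49.14

£49.14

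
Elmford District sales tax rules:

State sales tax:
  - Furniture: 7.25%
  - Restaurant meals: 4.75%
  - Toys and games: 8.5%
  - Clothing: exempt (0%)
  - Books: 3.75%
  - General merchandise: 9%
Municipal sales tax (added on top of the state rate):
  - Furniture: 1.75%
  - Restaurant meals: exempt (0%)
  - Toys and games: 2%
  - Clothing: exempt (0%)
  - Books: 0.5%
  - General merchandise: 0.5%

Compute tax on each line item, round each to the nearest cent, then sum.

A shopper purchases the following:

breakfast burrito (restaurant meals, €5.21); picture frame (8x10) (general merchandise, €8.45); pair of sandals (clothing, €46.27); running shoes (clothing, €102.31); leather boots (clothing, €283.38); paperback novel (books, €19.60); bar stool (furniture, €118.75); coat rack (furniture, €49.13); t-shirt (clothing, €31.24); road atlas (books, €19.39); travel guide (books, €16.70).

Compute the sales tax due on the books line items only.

Paperback novel €19.60: books → 3.75% + 0.5% municipal = 4.25% → €0.83
Road atlas €19.39: books → 3.75% + 0.5% municipal = 4.25% → €0.82
Travel guide €16.70: books → 3.75% + 0.5% municipal = 4.25% → €0.71
Tax on books = €0.83 + €0.82 + €0.71 = €2.36

€2.36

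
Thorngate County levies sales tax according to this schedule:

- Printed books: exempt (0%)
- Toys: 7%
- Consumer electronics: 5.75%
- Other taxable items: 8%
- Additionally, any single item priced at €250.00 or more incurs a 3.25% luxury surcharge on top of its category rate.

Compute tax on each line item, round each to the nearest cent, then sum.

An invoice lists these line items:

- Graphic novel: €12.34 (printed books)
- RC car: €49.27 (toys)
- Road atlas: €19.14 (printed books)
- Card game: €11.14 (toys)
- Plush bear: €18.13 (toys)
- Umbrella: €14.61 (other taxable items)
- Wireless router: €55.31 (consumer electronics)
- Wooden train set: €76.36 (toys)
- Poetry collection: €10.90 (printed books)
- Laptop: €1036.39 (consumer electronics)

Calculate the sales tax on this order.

€108.48

Graphic novel €12.34: printed books → 0% → €0.00
RC car €49.27: toys → 7% → €3.45
Road atlas €19.14: printed books → 0% → €0.00
Card game €11.14: toys → 7% → €0.78
Plush bear €18.13: toys → 7% → €1.27
Umbrella €14.61: other taxable items → 8% → €1.17
Wireless router €55.31: consumer electronics → 5.75% → €3.18
Wooden train set €76.36: toys → 7% → €5.35
Poetry collection €10.90: printed books → 0% → €0.00
Laptop €1036.39: consumer electronics → 5.75% + 3.25% surcharge = 9% → €93.28
Total tax = €3.45 + €0.78 + €1.27 + €1.17 + €3.18 + €5.35 + €93.28 = €108.48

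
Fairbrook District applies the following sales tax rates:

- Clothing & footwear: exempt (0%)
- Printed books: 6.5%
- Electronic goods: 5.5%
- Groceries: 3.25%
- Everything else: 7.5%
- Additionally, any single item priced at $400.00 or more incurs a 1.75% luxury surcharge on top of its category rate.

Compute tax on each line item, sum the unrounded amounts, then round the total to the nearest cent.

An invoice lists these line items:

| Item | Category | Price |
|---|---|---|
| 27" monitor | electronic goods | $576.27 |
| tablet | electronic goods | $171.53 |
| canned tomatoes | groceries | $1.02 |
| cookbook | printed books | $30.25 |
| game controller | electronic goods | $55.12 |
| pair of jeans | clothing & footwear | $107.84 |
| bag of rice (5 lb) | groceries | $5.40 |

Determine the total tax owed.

$56.42

27" monitor $576.27: electronic goods → 5.5% + 1.75% surcharge = 7.25% → $41.779575
Tablet $171.53: electronic goods → 5.5% → $9.43415
Canned tomatoes $1.02: groceries → 3.25% → $0.03315
Cookbook $30.25: printed books → 6.5% → $1.96625
Game controller $55.12: electronic goods → 5.5% → $3.0316
Pair of jeans $107.84: clothing & footwear → 0% → $0.00
Bag of rice (5 lb) $5.40: groceries → 3.25% → $0.1755
Unrounded tax sum = $56.420225 → $56.42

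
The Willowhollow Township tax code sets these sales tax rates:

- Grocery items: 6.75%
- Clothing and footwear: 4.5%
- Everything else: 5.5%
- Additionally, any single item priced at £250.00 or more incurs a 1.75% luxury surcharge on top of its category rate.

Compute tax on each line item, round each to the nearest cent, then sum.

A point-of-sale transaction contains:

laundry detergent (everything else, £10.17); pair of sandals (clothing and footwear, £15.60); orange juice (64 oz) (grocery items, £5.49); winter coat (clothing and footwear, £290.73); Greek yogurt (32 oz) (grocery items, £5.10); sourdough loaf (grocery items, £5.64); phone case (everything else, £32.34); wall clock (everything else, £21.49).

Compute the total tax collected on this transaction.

Laundry detergent £10.17: everything else → 5.5% → £0.56
Pair of sandals £15.60: clothing and footwear → 4.5% → £0.70
Orange juice (64 oz) £5.49: grocery items → 6.75% → £0.37
Winter coat £290.73: clothing and footwear → 4.5% + 1.75% surcharge = 6.25% → £18.17
Greek yogurt (32 oz) £5.10: grocery items → 6.75% → £0.34
Sourdough loaf £5.64: grocery items → 6.75% → £0.38
Phone case £32.34: everything else → 5.5% → £1.78
Wall clock £21.49: everything else → 5.5% → £1.18
Total tax = £0.56 + £0.70 + £0.37 + £18.17 + £0.34 + £0.38 + £1.78 + £1.18 = £23.48

£23.48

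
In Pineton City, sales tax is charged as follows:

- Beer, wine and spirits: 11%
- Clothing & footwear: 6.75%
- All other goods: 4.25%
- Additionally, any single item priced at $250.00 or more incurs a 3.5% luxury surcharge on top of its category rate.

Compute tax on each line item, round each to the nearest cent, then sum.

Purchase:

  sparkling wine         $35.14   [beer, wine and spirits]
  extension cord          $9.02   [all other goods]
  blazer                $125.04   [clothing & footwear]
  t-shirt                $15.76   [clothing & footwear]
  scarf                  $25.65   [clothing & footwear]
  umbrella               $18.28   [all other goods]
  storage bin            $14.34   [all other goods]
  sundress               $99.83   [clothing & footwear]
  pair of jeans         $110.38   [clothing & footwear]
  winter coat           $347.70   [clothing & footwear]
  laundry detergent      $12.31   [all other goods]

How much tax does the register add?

$67.22

Sparkling wine $35.14: beer, wine and spirits → 11% → $3.87
Extension cord $9.02: all other goods → 4.25% → $0.38
Blazer $125.04: clothing & footwear → 6.75% → $8.44
T-shirt $15.76: clothing & footwear → 6.75% → $1.06
Scarf $25.65: clothing & footwear → 6.75% → $1.73
Umbrella $18.28: all other goods → 4.25% → $0.78
Storage bin $14.34: all other goods → 4.25% → $0.61
Sundress $99.83: clothing & footwear → 6.75% → $6.74
Pair of jeans $110.38: clothing & footwear → 6.75% → $7.45
Winter coat $347.70: clothing & footwear → 6.75% + 3.5% surcharge = 10.25% → $35.64
Laundry detergent $12.31: all other goods → 4.25% → $0.52
Total tax = $3.87 + $0.38 + $8.44 + $1.06 + $1.73 + $0.78 + $0.61 + $6.74 + $7.45 + $35.64 + $0.52 = $67.22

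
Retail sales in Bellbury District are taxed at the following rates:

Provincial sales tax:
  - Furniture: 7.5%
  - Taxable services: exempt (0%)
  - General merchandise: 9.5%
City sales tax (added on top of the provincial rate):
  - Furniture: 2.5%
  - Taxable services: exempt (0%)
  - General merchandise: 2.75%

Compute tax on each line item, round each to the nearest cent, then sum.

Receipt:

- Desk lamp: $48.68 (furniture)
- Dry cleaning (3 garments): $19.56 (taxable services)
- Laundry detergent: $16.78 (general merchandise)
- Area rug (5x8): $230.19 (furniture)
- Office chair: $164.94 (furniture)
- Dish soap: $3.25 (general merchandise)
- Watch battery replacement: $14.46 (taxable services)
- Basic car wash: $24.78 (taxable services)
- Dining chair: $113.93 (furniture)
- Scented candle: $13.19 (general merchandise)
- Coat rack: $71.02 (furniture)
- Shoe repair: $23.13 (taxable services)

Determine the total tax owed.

$66.95

Desk lamp $48.68: furniture → 7.5% + 2.5% city = 10% → $4.87
Dry cleaning (3 garments) $19.56: taxable services → 0% + 0% city = 0% → $0.00
Laundry detergent $16.78: general merchandise → 9.5% + 2.75% city = 12.25% → $2.06
Area rug (5x8) $230.19: furniture → 7.5% + 2.5% city = 10% → $23.02
Office chair $164.94: furniture → 7.5% + 2.5% city = 10% → $16.49
Dish soap $3.25: general merchandise → 9.5% + 2.75% city = 12.25% → $0.40
Watch battery replacement $14.46: taxable services → 0% + 0% city = 0% → $0.00
Basic car wash $24.78: taxable services → 0% + 0% city = 0% → $0.00
Dining chair $113.93: furniture → 7.5% + 2.5% city = 10% → $11.39
Scented candle $13.19: general merchandise → 9.5% + 2.75% city = 12.25% → $1.62
Coat rack $71.02: furniture → 7.5% + 2.5% city = 10% → $7.10
Shoe repair $23.13: taxable services → 0% + 0% city = 0% → $0.00
Total tax = $4.87 + $2.06 + $23.02 + $16.49 + $0.40 + $11.39 + $1.62 + $7.10 = $66.95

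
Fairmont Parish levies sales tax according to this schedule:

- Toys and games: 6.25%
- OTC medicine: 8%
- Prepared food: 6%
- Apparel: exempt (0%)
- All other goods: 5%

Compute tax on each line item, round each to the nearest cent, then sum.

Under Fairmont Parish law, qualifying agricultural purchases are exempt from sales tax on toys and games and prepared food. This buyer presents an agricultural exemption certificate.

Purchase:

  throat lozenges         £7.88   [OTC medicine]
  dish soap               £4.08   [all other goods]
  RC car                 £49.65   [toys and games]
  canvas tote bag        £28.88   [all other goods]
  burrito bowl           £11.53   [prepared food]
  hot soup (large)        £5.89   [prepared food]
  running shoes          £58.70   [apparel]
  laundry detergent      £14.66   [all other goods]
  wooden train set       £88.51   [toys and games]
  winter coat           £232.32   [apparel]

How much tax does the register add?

£3.00

Throat lozenges £7.88: OTC medicine → 8% → £0.63
Dish soap £4.08: all other goods → 5% → £0.20
RC car £49.65: toys and games, buyer-exempt → 0% → £0.00
Canvas tote bag £28.88: all other goods → 5% → £1.44
Burrito bowl £11.53: prepared food, buyer-exempt → 0% → £0.00
Hot soup (large) £5.89: prepared food, buyer-exempt → 0% → £0.00
Running shoes £58.70: apparel → 0% → £0.00
Laundry detergent £14.66: all other goods → 5% → £0.73
Wooden train set £88.51: toys and games, buyer-exempt → 0% → £0.00
Winter coat £232.32: apparel → 0% → £0.00
Total tax = £0.63 + £0.20 + £1.44 + £0.73 = £3.00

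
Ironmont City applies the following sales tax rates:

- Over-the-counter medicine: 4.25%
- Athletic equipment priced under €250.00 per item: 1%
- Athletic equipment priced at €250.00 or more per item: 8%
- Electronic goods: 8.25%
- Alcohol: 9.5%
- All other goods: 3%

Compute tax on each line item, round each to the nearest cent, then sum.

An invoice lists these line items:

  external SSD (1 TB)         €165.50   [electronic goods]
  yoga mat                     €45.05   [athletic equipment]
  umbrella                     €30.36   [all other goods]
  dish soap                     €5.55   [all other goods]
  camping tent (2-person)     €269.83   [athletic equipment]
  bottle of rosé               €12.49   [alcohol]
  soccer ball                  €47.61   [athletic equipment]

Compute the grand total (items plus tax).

€614.83

External SSD (1 TB) €165.50: electronic goods → 8.25% → €13.65
Yoga mat €45.05: athletic equipment, under €250.00 → 1% → €0.45
Umbrella €30.36: all other goods → 3% → €0.91
Dish soap €5.55: all other goods → 3% → €0.17
Camping tent (2-person) €269.83: athletic equipment, €250.00 or more → 8% → €21.59
Bottle of rosé €12.49: alcohol → 9.5% → €1.19
Soccer ball €47.61: athletic equipment, under €250.00 → 1% → €0.48
Subtotal = €576.39; tax = €38.44; total due = €614.83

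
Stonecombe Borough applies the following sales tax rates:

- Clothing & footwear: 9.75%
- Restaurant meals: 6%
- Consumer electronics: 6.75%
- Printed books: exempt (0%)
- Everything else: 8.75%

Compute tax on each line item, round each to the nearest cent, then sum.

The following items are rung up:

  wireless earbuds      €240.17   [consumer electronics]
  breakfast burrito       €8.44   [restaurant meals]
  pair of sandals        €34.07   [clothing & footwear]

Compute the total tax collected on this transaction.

Wireless earbuds €240.17: consumer electronics → 6.75% → €16.21
Breakfast burrito €8.44: restaurant meals → 6% → €0.51
Pair of sandals €34.07: clothing & footwear → 9.75% → €3.32
Total tax = €16.21 + €0.51 + €3.32 = €20.04

€20.04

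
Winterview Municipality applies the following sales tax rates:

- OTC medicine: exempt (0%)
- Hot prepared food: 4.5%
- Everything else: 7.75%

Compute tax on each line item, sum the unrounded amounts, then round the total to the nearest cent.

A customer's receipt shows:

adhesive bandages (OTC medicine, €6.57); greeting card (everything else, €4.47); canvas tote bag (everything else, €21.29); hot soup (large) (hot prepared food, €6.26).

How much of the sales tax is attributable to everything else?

Greeting card €4.47: everything else → 7.75% → €0.346425
Canvas tote bag €21.29: everything else → 7.75% → €1.649975
Tax on everything else: unrounded sum = €1.9964 → €2.00

€2.00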